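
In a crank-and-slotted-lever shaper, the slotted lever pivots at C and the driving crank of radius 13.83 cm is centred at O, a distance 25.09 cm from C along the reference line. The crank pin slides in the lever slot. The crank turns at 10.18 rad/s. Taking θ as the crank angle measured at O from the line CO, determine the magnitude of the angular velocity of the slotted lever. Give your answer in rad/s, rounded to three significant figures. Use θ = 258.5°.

1.82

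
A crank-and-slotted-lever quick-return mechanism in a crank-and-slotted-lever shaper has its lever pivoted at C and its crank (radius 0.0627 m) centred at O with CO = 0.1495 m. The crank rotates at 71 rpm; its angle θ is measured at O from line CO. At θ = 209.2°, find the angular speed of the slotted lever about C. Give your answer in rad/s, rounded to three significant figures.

3.19

ω = 7.435 rad/s (from 71 rpm).
Crank pin A relative to C: A = (d + r cosθ, r sinθ); lever angle φ = atan2(r sinθ, d + r cosθ).
Differentiating tanφ: φ̇ = rω(d cosθ + r)/(d² + r² + 2dr cosθ).
d² + r² + 2dr cosθ = |CA|² = 0.00991661 m²;  d cosθ + r = -0.067802 m.
|ω_lever| = |0.0627·7.435·-0.067802| / 0.00991661 = 3.1874 rad/s.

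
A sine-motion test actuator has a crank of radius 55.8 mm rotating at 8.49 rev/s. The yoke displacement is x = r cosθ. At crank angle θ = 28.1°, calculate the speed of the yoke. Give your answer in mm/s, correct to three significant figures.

1400

ω = 53.34 rad/s (from 8.49 rev/s).
x = r cosθ ⇒ ẋ = −rω sinθ.
|v| = rω|sinθ| = 0.0558·53.34·|sin 28.1°| = 1.402 m/s = 1402 mm/s.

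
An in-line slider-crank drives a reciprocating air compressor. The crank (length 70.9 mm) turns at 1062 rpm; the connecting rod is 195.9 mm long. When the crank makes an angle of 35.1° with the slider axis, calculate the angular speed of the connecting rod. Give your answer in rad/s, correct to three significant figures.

ω = 111.2 rad/s (converted from 1062 rpm).
The rod makes angle φ with the slider axis where L sinφ = r sinθ; differentiating, L cosφ·φ̇ = r ω cosθ.
L cosφ = √(L² − r² sin²θ) = 0.19161 m.
|ω_rod| = r ω |cosθ| / √(L² − r² sin²θ) = 0.0709·111.2·0.81815/0.19161 = 33.668 rad/s.

33.7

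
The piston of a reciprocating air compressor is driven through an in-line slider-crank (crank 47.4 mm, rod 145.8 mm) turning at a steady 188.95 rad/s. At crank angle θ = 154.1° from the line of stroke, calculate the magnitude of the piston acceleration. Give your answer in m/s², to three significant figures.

1170

ω = 188.9 rad/s
x(θ) = r cosθ + √(L² − r² sin²θ); with ω constant, a = ω²·d²x/dθ².
d²x/dθ² = −r cosθ − r²(cos2θ)/√u − r⁴ sin²2θ/(4u^{3/2}),  u = L² − r² sin²θ = 0.020829 m².
Substituting r = 0.0474 m, L = 0.1458 m, θ = 154.1°: d²x/dθ² = +0.032753 m.
a = ω²·d²x/dθ² = (188.9)²·(+0.032753) = +1169.3 m/s²;  |a| = 1169.3 m/s².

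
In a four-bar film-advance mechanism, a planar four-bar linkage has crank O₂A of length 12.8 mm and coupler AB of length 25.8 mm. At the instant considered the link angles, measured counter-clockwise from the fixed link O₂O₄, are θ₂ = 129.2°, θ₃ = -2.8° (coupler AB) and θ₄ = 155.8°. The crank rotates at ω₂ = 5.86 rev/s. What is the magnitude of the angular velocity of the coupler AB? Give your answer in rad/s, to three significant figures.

ω₂ = 36.82 rad/s (from 5.86 rev/s).
Differentiating the loop-closure r₂e^{iθ₂}+r₃e^{iθ₃}=r₁+r₄e^{iθ₄} gives r₂ω₂e^{iθ₂}+r₃ω₃e^{iθ₃}=r₄ω₄e^{iθ₄}.
Eliminating the other unknown: ω₃ = r₂ω₂ sin(θ₄−θ₂) / [r₃ sin(θ₃−θ₄)].
Numerator sine = +0.44776; denominator sine = -0.36488.
Result = 0.0128·36.82·(+0.44776) / (0.0258·(-0.36488)) = -22.416 rad/s; magnitude 22.416 rad/s.

22.4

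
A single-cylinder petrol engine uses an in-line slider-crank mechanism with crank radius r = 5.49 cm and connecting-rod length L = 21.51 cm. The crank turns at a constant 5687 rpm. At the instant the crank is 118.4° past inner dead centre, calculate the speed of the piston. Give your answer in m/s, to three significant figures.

25.2

ω = 2π·5687/60 = 595.5 rad/s
For an in-line slider-crank, x = r cosθ + √(L² − r² sin²θ), so v = −rω sinθ·[1 + r cosθ/√(L² − r² sin²θ)].
With r = 0.0549 m, L = 0.2151 m, θ = 118.4°: √(L² − r² sin²θ) = 0.20961 m.
v = −0.0549·595.5·0.87965·[1 + 0.0549·-0.47562/0.20961] = -25.178 m/s.
|v| = 25.178 m/s.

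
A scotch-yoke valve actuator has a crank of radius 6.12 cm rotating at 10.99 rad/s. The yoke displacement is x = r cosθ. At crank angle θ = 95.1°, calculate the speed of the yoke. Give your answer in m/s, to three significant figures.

ω = 10.99 rad/s
x = r cosθ ⇒ ẋ = −rω sinθ.
|v| = rω|sinθ| = 0.0612·10.99·|sin 95.1°| = 0.66993 m/s.

0.670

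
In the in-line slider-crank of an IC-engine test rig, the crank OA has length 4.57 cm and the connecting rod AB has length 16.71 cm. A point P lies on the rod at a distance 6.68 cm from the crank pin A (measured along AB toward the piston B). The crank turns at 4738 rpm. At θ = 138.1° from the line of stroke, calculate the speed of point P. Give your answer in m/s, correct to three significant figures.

17.2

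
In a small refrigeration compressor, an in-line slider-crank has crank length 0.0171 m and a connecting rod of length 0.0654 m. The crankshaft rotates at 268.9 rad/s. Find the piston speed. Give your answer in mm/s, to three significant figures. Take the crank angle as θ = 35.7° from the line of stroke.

3260

ω = 268.9 rad/s
For an in-line slider-crank, x = r cosθ + √(L² − r² sin²θ), so v = −rω sinθ·[1 + r cosθ/√(L² − r² sin²θ)].
With r = 0.0171 m, L = 0.0654 m, θ = 35.7°: √(L² − r² sin²θ) = 0.064634 m.
v = −0.0171·268.9·0.58354·[1 + 0.0171·0.81208/0.064634] = -3.2597 m/s.
|v| = 3.2597 m/s = 3259.7 mm/s.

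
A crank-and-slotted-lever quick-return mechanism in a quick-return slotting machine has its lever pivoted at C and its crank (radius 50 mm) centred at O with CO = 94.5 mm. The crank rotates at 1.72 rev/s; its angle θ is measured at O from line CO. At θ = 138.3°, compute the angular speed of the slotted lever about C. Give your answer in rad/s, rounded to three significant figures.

ω = 10.81 rad/s (from 1.72 rev/s).
Crank pin A relative to C: A = (d + r cosθ, r sinθ); lever angle φ = atan2(r sinθ, d + r cosθ).
Differentiating tanφ: φ̇ = rω(d cosθ + r)/(d² + r² + 2dr cosθ).
d² + r² + 2dr cosθ = |CA|² = 0.00437452 m²;  d cosθ + r = -0.020557 m.
|ω_lever| = |0.05·10.81·-0.020557| / 0.00437452 = 2.5393 rad/s.

2.54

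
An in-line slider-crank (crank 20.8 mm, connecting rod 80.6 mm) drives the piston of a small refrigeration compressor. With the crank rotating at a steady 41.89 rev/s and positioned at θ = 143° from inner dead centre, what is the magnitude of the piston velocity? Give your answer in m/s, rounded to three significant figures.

ω = 2π·41.9 = 263.2 rad/s
For an in-line slider-crank, x = r cosθ + √(L² − r² sin²θ), so v = −rω sinθ·[1 + r cosθ/√(L² − r² sin²θ)].
With r = 0.0208 m, L = 0.0806 m, θ = 143°: √(L² − r² sin²θ) = 0.079622 m.
v = −0.0208·263.2·0.60182·[1 + 0.0208·-0.79864/0.079622] = -2.6073 m/s.
|v| = 2.6073 m/s.

2.61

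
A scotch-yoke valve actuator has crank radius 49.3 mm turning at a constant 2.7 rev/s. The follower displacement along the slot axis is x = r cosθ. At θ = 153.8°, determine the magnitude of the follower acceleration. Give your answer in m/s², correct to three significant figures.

ω = 16.96 rad/s (from 2.7 rev/s).
x = r cosθ ⇒ ẍ = −rω² cosθ (ω constant).
|a| = rω²|cosθ| = 0.0493·(16.96)²·|cos 153.8°| = 12.731 m/s².

12.7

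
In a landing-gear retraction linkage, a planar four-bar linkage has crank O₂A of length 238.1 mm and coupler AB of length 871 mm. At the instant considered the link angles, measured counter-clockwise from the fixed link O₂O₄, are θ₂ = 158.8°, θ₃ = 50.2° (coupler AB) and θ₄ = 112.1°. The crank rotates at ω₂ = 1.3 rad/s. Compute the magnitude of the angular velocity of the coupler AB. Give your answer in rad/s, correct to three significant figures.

0.293

ω₂ = 1.3 rad/s
Differentiating the loop-closure r₂e^{iθ₂}+r₃e^{iθ₃}=r₁+r₄e^{iθ₄} gives r₂ω₂e^{iθ₂}+r₃ω₃e^{iθ₃}=r₄ω₄e^{iθ₄}.
Eliminating the other unknown: ω₃ = r₂ω₂ sin(θ₄−θ₂) / [r₃ sin(θ₃−θ₄)].
Numerator sine = -0.72777; denominator sine = -0.88213.
Result = 0.2381·1.3·(-0.72777) / (0.871·(-0.88213)) = +0.29319 rad/s; magnitude 0.29319 rad/s.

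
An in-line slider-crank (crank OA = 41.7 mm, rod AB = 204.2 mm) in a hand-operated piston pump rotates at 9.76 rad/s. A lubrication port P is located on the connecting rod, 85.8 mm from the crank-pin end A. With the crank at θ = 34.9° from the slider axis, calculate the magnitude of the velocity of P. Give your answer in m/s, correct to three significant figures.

0.316

ω = 9.76 rad/s.  Crank-pin speed |V_A| = rω = 0.40699 m/s, perpendicular to OA.
Rod angle: sinφ = −(r/L) sinθ ⇒ φ = -6.710°; ω_rod = −rω cosθ/√(L²−r²sin²θ) = -1.6459 rad/s.
V_P = V_A + ω_rod × AP, with AP = 0.0858 m along the rod.
Components: V_Px = −rω sinθ − a·ω_rod·sinφ = -0.24936 m/s;  V_Py = rω cosθ + a·ω_rod·cosφ = +0.19354 m/s.
|V_P| = √(V_Px² + V_Py²) = 0.31566 m/s.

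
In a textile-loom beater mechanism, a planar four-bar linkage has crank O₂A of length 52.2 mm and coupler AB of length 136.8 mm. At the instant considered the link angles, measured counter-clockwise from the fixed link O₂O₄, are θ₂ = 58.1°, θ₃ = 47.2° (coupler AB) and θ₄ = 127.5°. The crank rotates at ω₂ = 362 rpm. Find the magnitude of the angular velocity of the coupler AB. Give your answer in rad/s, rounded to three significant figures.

13.7

ω₂ = 37.91 rad/s (from 362 rpm).
Differentiating the loop-closure r₂e^{iθ₂}+r₃e^{iθ₃}=r₁+r₄e^{iθ₄} gives r₂ω₂e^{iθ₂}+r₃ω₃e^{iθ₃}=r₄ω₄e^{iθ₄}.
Eliminating the other unknown: ω₃ = r₂ω₂ sin(θ₄−θ₂) / [r₃ sin(θ₃−θ₄)].
Numerator sine = +0.93606; denominator sine = -0.98570.
Result = 0.0522·37.91·(+0.93606) / (0.1368·(-0.98570)) = -13.737 rad/s; magnitude 13.737 rad/s.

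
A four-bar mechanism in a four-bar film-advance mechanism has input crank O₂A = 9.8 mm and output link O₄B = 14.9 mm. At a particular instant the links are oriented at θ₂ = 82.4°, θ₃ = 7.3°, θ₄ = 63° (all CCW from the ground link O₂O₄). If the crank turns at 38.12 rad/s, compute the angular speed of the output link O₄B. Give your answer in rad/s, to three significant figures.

ω₂ = 38.12 rad/s
Differentiating the loop-closure r₂e^{iθ₂}+r₃e^{iθ₃}=r₁+r₄e^{iθ₄} gives r₂ω₂e^{iθ₂}+r₃ω₃e^{iθ₃}=r₄ω₄e^{iθ₄}.
Eliminating the other unknown: ω₄ = r₂ω₂ sin(θ₂−θ₃) / [r₄ sin(θ₄−θ₃)].
Numerator sine = +0.96638; denominator sine = +0.82610.
Result = 0.0098·38.12·(+0.96638) / (0.0149·(+0.82610)) = +29.33 rad/s; magnitude 29.33 rad/s.

29.3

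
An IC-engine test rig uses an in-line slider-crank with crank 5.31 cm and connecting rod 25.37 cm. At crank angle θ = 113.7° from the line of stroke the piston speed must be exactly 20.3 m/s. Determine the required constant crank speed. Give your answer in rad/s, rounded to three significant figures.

For an in-line slider-crank, |v_piston| = rω|sinθ|·[1 + r cosθ/√(L² − r² sin²θ)].
With r = 0.0531 m, L = 0.2537 m, θ = 113.7°: the bracketed kinematic factor |dx/dθ| = 0.044454 m.
ω = v/|dx/dθ| = 20.3/0.044454 = 456.65 rad/s.

457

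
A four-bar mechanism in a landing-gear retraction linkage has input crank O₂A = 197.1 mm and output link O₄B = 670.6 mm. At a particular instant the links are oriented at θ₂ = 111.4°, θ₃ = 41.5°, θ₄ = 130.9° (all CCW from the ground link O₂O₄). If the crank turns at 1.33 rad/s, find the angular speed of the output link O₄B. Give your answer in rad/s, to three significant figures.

0.367

ω₂ = 1.33 rad/s
Differentiating the loop-closure r₂e^{iθ₂}+r₃e^{iθ₃}=r₁+r₄e^{iθ₄} gives r₂ω₂e^{iθ₂}+r₃ω₃e^{iθ₃}=r₄ω₄e^{iθ₄}.
Eliminating the other unknown: ω₄ = r₂ω₂ sin(θ₂−θ₃) / [r₄ sin(θ₄−θ₃)].
Numerator sine = +0.93909; denominator sine = +0.99995.
Result = 0.1971·1.33·(+0.93909) / (0.6706·(+0.99995)) = +0.36712 rad/s; magnitude 0.36712 rad/s.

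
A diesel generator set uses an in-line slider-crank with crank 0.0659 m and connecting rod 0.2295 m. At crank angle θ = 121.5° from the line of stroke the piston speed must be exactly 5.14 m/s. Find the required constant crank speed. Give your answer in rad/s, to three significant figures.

For an in-line slider-crank, |v_piston| = rω|sinθ|·[1 + r cosθ/√(L² − r² sin²θ)].
With r = 0.0659 m, L = 0.2295 m, θ = 121.5°: the bracketed kinematic factor |dx/dθ| = 0.047494 m.
ω = v/|dx/dθ| = 5.14/0.047494 = 108.22 rad/s.

108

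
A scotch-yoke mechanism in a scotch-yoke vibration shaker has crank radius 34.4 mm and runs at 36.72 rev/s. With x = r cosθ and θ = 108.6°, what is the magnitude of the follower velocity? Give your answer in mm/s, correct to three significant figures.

7520

ω = 230.7 rad/s (from 36.72 rev/s).
x = r cosθ ⇒ ẋ = −rω sinθ.
|v| = rω|sinθ| = 0.0344·230.7·|sin 108.6°| = 7.5222 m/s = 7522.2 mm/s.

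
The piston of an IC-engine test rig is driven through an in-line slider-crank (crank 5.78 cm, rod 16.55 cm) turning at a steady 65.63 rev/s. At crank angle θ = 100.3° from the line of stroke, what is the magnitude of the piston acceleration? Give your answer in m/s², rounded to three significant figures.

5160

ω = 2π·65.6 = 412.4 rad/s
x(θ) = r cosθ + √(L² − r² sin²θ); with ω constant, a = ω²·d²x/dθ².
d²x/dθ² = −r cosθ − r²(cos2θ)/√u − r⁴ sin²2θ/(4u^{3/2}),  u = L² − r² sin²θ = 0.0241562 m².
Substituting r = 0.0578 m, L = 0.1655 m, θ = 100.3°: d²x/dθ² = +0.030364 m.
a = ω²·d²x/dθ² = (412.4)²·(+0.030364) = +5163.2 m/s²;  |a| = 5163.2 m/s².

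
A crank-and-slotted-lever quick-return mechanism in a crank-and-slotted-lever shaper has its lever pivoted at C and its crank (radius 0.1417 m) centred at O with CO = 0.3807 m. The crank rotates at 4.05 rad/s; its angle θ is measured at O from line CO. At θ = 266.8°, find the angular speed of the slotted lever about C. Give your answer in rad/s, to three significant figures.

0.435

ω = 4.05 rad/s
Crank pin A relative to C: A = (d + r cosθ, r sinθ); lever angle φ = atan2(r sinθ, d + r cosθ).
Differentiating tanφ: φ̇ = rω(d cosθ + r)/(d² + r² + 2dr cosθ).
d² + r² + 2dr cosθ = |CA|² = 0.158989 m²;  d cosθ + r = +0.12045 m.
|ω_lever| = |0.1417·4.05·+0.12045| / 0.158989 = 0.43477 rad/s.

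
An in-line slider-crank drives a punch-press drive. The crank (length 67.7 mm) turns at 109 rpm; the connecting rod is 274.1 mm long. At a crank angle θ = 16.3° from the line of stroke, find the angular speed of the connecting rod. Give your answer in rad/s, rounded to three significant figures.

ω = 11.41 rad/s (converted from 109 rpm).
The rod makes angle φ with the slider axis where L sinφ = r sinθ; differentiating, L cosφ·φ̇ = r ω cosθ.
L cosφ = √(L² − r² sin²θ) = 0.27344 m.
|ω_rod| = r ω |cosθ| / √(L² − r² sin²θ) = 0.0677·11.41·0.95981/0.27344 = 2.7125 rad/s.

2.71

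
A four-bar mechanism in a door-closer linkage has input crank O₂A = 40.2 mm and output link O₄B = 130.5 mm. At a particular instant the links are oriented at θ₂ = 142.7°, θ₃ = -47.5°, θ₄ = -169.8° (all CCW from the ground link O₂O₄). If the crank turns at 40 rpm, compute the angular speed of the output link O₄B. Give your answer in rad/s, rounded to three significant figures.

0.270

ω₂ = 4.189 rad/s (from 40 rpm).
Differentiating the loop-closure r₂e^{iθ₂}+r₃e^{iθ₃}=r₁+r₄e^{iθ₄} gives r₂ω₂e^{iθ₂}+r₃ω₃e^{iθ₃}=r₄ω₄e^{iθ₄}.
Eliminating the other unknown: ω₄ = r₂ω₂ sin(θ₂−θ₃) / [r₄ sin(θ₄−θ₃)].
Numerator sine = -0.17708; denominator sine = -0.84526.
Result = 0.0402·4.189·(-0.17708) / (0.1305·(-0.84526)) = +0.27033 rad/s; magnitude 0.27033 rad/s.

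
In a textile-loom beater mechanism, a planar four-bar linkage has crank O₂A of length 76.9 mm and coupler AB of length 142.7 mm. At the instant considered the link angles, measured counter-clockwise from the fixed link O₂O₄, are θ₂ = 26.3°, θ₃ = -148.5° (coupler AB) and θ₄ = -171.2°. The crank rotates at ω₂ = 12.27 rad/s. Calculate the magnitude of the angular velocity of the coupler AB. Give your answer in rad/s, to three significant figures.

ω₂ = 12.27 rad/s
Differentiating the loop-closure r₂e^{iθ₂}+r₃e^{iθ₃}=r₁+r₄e^{iθ₄} gives r₂ω₂e^{iθ₂}+r₃ω₃e^{iθ₃}=r₄ω₄e^{iθ₄}.
Eliminating the other unknown: ω₃ = r₂ω₂ sin(θ₄−θ₂) / [r₃ sin(θ₃−θ₄)].
Numerator sine = +0.30071; denominator sine = +0.38591.
Result = 0.0769·12.27·(+0.30071) / (0.1427·(+0.38591)) = +5.1524 rad/s; magnitude 5.1524 rad/s.

5.15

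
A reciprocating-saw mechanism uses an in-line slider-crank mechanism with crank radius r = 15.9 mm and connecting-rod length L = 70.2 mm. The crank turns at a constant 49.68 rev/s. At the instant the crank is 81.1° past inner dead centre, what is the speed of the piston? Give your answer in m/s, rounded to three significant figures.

5.08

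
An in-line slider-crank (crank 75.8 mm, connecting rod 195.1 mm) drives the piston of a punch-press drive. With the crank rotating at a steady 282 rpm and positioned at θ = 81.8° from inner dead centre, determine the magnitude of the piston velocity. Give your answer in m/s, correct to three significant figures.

ω = 2π·282/60 = 29.53 rad/s
For an in-line slider-crank, x = r cosθ + √(L² − r² sin²θ), so v = −rω sinθ·[1 + r cosθ/√(L² − r² sin²θ)].
With r = 0.0758 m, L = 0.1951 m, θ = 81.8°: √(L² − r² sin²θ) = 0.1801 m.
v = −0.0758·29.53·0.98978·[1 + 0.0758·0.14263/0.1801] = -2.3486 m/s.
|v| = 2.3486 m/s.

2.35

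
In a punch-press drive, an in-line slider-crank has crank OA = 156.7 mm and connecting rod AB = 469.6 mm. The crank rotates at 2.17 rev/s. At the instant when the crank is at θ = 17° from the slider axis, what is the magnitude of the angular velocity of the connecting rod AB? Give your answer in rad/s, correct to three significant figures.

ω = 13.63 rad/s (converted from 2.17 rev/s).
The rod makes angle φ with the slider axis where L sinφ = r sinθ; differentiating, L cosφ·φ̇ = r ω cosθ.
L cosφ = √(L² − r² sin²θ) = 0.46736 m.
|ω_rod| = r ω |cosθ| / √(L² − r² sin²θ) = 0.1567·13.63·0.95630/0.46736 = 4.3717 rad/s.

4.37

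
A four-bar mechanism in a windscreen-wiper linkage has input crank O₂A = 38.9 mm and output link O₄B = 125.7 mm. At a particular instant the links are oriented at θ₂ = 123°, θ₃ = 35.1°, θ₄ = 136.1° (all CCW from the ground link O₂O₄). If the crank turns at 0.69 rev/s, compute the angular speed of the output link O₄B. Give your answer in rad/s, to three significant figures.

ω₂ = 4.335 rad/s (from 0.69 rev/s).
Differentiating the loop-closure r₂e^{iθ₂}+r₃e^{iθ₃}=r₁+r₄e^{iθ₄} gives r₂ω₂e^{iθ₂}+r₃ω₃e^{iθ₃}=r₄ω₄e^{iθ₄}.
Eliminating the other unknown: ω₄ = r₂ω₂ sin(θ₂−θ₃) / [r₄ sin(θ₄−θ₃)].
Numerator sine = +0.99933; denominator sine = +0.98163.
Result = 0.0389·4.335·(+0.99933) / (0.1257·(+0.98163)) = +1.3659 rad/s; magnitude 1.3659 rad/s.

1.37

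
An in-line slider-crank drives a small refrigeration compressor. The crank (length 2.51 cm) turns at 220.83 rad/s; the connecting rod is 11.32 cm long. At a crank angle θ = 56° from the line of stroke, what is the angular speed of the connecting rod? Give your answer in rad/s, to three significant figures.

27.9

ω = 220.8 rad/s
The rod makes angle φ with the slider axis where L sinφ = r sinθ; differentiating, L cosφ·φ̇ = r ω cosθ.
L cosφ = √(L² − r² sin²θ) = 0.11127 m.
|ω_rod| = r ω |cosθ| / √(L² − r² sin²θ) = 0.0251·220.8·0.55919/0.11127 = 27.856 rad/s.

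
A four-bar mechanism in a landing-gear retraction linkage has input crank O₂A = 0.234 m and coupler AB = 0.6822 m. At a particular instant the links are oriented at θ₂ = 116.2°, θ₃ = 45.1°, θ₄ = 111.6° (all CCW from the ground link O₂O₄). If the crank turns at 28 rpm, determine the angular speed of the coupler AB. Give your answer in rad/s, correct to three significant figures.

0.0880

ω₂ = 2.932 rad/s (from 28 rpm).
Differentiating the loop-closure r₂e^{iθ₂}+r₃e^{iθ₃}=r₁+r₄e^{iθ₄} gives r₂ω₂e^{iθ₂}+r₃ω₃e^{iθ₃}=r₄ω₄e^{iθ₄}.
Eliminating the other unknown: ω₃ = r₂ω₂ sin(θ₄−θ₂) / [r₃ sin(θ₃−θ₄)].
Numerator sine = -0.08020; denominator sine = -0.91706.
Result = 0.234·2.932·(-0.08020) / (0.6822·(-0.91706)) = +0.087955 rad/s; magnitude 0.087955 rad/s.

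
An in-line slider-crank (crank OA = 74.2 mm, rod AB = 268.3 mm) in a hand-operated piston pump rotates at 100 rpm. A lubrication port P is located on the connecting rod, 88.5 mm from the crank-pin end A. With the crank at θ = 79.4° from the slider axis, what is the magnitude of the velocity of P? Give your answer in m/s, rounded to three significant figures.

0.783

ω = 10.47 rad/s.  Crank-pin speed |V_A| = rω = 0.77702 m/s, perpendicular to OA.
Rod angle: sinφ = −(r/L) sinθ ⇒ φ = -15.774°; ω_rod = −rω cosθ/√(L²−r²sin²θ) = -0.55359 rad/s.
V_P = V_A + ω_rod × AP, with AP = 0.0885 m along the rod.
Components: V_Px = −rω sinθ − a·ω_rod·sinφ = -0.77708 m/s;  V_Py = rω cosθ + a·ω_rod·cosφ = +0.095787 m/s.
|V_P| = √(V_Px² + V_Py²) = 0.78296 m/s.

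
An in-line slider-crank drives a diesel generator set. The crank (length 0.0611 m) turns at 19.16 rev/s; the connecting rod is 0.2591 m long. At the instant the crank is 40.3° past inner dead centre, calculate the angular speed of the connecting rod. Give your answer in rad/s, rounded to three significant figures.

ω = 120.4 rad/s (converted from 19.16 rev/s).
The rod makes angle φ with the slider axis where L sinφ = r sinθ; differentiating, L cosφ·φ̇ = r ω cosθ.
L cosφ = √(L² − r² sin²θ) = 0.25607 m.
|ω_rod| = r ω |cosθ| / √(L² − r² sin²θ) = 0.0611·120.4·0.76267/0.25607 = 21.908 rad/s.

21.9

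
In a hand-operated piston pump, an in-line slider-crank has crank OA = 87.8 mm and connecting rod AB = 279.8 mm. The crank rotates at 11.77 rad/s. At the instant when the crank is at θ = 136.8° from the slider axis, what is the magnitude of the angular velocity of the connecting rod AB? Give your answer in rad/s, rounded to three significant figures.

2.76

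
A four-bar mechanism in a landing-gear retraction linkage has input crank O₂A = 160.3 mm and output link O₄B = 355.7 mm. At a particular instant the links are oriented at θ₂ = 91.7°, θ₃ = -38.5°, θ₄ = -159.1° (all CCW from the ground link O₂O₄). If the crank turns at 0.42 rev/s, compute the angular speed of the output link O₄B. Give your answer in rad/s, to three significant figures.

1.06

ω₂ = 2.639 rad/s (from 0.42 rev/s).
Differentiating the loop-closure r₂e^{iθ₂}+r₃e^{iθ₃}=r₁+r₄e^{iθ₄} gives r₂ω₂e^{iθ₂}+r₃ω₃e^{iθ₃}=r₄ω₄e^{iθ₄}.
Eliminating the other unknown: ω₄ = r₂ω₂ sin(θ₂−θ₃) / [r₄ sin(θ₄−θ₃)].
Numerator sine = +0.76380; denominator sine = -0.86074.
Result = 0.1603·2.639·(+0.76380) / (0.3557·(-0.86074)) = -1.0553 rad/s; magnitude 1.0553 rad/s.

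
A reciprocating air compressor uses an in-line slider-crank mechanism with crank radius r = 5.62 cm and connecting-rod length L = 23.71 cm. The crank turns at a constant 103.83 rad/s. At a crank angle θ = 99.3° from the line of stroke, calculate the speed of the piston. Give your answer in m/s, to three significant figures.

ω = 103.8 rad/s
For an in-line slider-crank, x = r cosθ + √(L² − r² sin²θ), so v = −rω sinθ·[1 + r cosθ/√(L² − r² sin²θ)].
With r = 0.0562 m, L = 0.2371 m, θ = 99.3°: √(L² − r² sin²θ) = 0.23052 m.
v = −0.0562·103.8·0.98686·[1 + 0.0562·-0.16160/0.23052] = -5.5317 m/s.
|v| = 5.5317 m/s.

5.53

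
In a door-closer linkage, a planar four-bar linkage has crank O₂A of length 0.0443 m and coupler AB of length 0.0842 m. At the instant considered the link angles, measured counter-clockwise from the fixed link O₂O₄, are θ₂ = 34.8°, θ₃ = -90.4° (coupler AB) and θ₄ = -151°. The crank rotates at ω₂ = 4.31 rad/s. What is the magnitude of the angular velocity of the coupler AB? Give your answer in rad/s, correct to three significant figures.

0.263

ω₂ = 4.31 rad/s
Differentiating the loop-closure r₂e^{iθ₂}+r₃e^{iθ₃}=r₁+r₄e^{iθ₄} gives r₂ω₂e^{iθ₂}+r₃ω₃e^{iθ₃}=r₄ω₄e^{iθ₄}.
Eliminating the other unknown: ω₃ = r₂ω₂ sin(θ₄−θ₂) / [r₃ sin(θ₃−θ₄)].
Numerator sine = +0.10106; denominator sine = +0.87121.
Result = 0.0443·4.31·(+0.10106) / (0.0842·(+0.87121)) = +0.26303 rad/s; magnitude 0.26303 rad/s.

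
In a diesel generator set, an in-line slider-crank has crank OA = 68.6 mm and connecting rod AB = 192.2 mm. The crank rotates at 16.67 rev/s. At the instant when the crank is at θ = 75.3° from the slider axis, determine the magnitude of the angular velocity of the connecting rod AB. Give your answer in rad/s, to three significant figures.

10.1

ω = 104.7 rad/s (converted from 16.67 rev/s).
The rod makes angle φ with the slider axis where L sinφ = r sinθ; differentiating, L cosφ·φ̇ = r ω cosθ.
L cosφ = √(L² − r² sin²θ) = 0.18038 m.
|ω_rod| = r ω |cosθ| / √(L² − r² sin²θ) = 0.0686·104.7·0.25376/0.18038 = 10.108 rad/s.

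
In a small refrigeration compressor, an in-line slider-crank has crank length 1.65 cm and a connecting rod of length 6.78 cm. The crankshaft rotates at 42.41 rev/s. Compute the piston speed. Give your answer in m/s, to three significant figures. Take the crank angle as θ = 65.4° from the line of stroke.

4.41

ω = 2π·42.4 = 266.5 rad/s
For an in-line slider-crank, x = r cosθ + √(L² − r² sin²θ), so v = −rω sinθ·[1 + r cosθ/√(L² − r² sin²θ)].
With r = 0.0165 m, L = 0.0678 m, θ = 65.4°: √(L² − r² sin²θ) = 0.066119 m.
v = −0.0165·266.5·0.90924·[1 + 0.0165·0.41628/0.066119] = -4.413 m/s.
|v| = 4.413 m/s.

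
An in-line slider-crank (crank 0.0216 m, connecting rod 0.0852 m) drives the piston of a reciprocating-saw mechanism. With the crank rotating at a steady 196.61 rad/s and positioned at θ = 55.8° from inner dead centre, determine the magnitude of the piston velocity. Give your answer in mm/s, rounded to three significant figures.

4020

ω = 196.6 rad/s
For an in-line slider-crank, x = r cosθ + √(L² − r² sin²θ), so v = −rω sinθ·[1 + r cosθ/√(L² − r² sin²θ)].
With r = 0.0216 m, L = 0.0852 m, θ = 55.8°: √(L² − r² sin²θ) = 0.083306 m.
v = −0.0216·196.6·0.82708·[1 + 0.0216·0.56208/0.083306] = -4.0243 m/s.
|v| = 4.0243 m/s = 4024.3 mm/s.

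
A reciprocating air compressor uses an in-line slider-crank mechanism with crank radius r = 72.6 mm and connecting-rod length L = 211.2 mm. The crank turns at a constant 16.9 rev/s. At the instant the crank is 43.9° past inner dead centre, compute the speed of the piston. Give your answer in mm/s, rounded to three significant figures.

6710

ω = 2π·16.9 = 106.2 rad/s
For an in-line slider-crank, x = r cosθ + √(L² − r² sin²θ), so v = −rω sinθ·[1 + r cosθ/√(L² − r² sin²θ)].
With r = 0.0726 m, L = 0.2112 m, θ = 43.9°: √(L² − r² sin²θ) = 0.20511 m.
v = −0.0726·106.2·0.69340·[1 + 0.0726·0.72055/0.20511] = -6.7088 m/s.
|v| = 6.7088 m/s = 6708.8 mm/s.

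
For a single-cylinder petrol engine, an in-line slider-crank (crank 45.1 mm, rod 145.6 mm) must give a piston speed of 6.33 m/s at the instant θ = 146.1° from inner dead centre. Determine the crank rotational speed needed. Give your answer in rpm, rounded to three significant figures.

For an in-line slider-crank, |v_piston| = rω|sinθ|·[1 + r cosθ/√(L² − r² sin²θ)].
With r = 0.0451 m, L = 0.1456 m, θ = 146.1°: the bracketed kinematic factor |dx/dθ| = 0.018588 m.
ω = v/|dx/dθ| = 6.33/0.018588 = 340.53 rad/s.
N = 60ω/(2π) = 3251.9 rpm.

3250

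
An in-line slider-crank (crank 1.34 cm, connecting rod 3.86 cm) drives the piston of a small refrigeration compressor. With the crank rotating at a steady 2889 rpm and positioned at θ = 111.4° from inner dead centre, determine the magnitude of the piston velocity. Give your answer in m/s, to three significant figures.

ω = 2π·2889/60 = 302.5 rad/s
For an in-line slider-crank, x = r cosθ + √(L² − r² sin²θ), so v = −rω sinθ·[1 + r cosθ/√(L² − r² sin²θ)].
With r = 0.0134 m, L = 0.0386 m, θ = 111.4°: √(L² − r² sin²θ) = 0.036528 m.
v = −0.0134·302.5·0.93106·[1 + 0.0134·-0.36488/0.036528] = -3.2693 m/s.
|v| = 3.2693 m/s.

3.27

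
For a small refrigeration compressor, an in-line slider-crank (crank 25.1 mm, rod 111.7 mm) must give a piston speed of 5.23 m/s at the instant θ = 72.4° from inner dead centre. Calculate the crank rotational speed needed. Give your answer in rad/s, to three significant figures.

For an in-line slider-crank, |v_piston| = rω|sinθ|·[1 + r cosθ/√(L² − r² sin²θ)].
With r = 0.0251 m, L = 0.1117 m, θ = 72.4°: the bracketed kinematic factor |dx/dθ| = 0.025589 m.
ω = v/|dx/dθ| = 5.23/0.025589 = 204.38 rad/s.

204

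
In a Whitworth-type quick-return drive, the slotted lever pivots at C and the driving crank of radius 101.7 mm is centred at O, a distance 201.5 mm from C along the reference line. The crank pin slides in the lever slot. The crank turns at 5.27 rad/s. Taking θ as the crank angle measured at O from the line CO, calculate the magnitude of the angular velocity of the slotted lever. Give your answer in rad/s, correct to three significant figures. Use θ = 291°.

1.42

ω = 5.27 rad/s
Crank pin A relative to C: A = (d + r cosθ, r sinθ); lever angle φ = atan2(r sinθ, d + r cosθ).
Differentiating tanφ: φ̇ = rω(d cosθ + r)/(d² + r² + 2dr cosθ).
d² + r² + 2dr cosθ = |CA|² = 0.0656329 m²;  d cosθ + r = +0.17391 m.
|ω_lever| = |0.1017·5.27·+0.17391| / 0.0656329 = 1.4202 rad/s.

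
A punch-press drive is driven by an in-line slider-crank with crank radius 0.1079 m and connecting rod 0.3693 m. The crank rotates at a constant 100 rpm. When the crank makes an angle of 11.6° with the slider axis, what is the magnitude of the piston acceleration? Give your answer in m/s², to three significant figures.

ω = 2π·100/60 = 10.47 rad/s
x(θ) = r cosθ + √(L² − r² sin²θ); with ω constant, a = ω²·d²x/dθ².
d²x/dθ² = −r cosθ − r²(cos2θ)/√u − r⁴ sin²2θ/(4u^{3/2}),  u = L² − r² sin²θ = 0.135912 m².
Substituting r = 0.1079 m, L = 0.3693 m, θ = 11.6°: d²x/dθ² = -0.13483 m.
a = ω²·d²x/dθ² = (10.47)²·(-0.13483) = -14.785 m/s²;  |a| = 14.785 m/s².

14.8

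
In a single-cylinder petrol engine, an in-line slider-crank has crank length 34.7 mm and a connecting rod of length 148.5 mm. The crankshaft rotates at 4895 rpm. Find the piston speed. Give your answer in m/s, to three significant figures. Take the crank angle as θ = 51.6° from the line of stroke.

ω = 2π·4895/60 = 512.6 rad/s
For an in-line slider-crank, x = r cosθ + √(L² − r² sin²θ), so v = −rω sinθ·[1 + r cosθ/√(L² − r² sin²θ)].
With r = 0.0347 m, L = 0.1485 m, θ = 51.6°: √(L² − r² sin²θ) = 0.14599 m.
v = −0.0347·512.6·0.78369·[1 + 0.0347·0.62115/0.14599] = -15.998 m/s.
|v| = 15.998 m/s.

16.0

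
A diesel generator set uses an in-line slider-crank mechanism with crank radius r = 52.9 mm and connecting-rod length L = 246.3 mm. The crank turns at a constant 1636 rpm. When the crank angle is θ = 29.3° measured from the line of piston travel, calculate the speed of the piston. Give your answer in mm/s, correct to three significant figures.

ω = 2π·1636/60 = 171.3 rad/s
For an in-line slider-crank, x = r cosθ + √(L² − r² sin²θ), so v = −rω sinθ·[1 + r cosθ/√(L² − r² sin²θ)].
With r = 0.0529 m, L = 0.2463 m, θ = 29.3°: √(L² − r² sin²θ) = 0.24494 m.
v = −0.0529·171.3·0.48938·[1 + 0.0529·0.87207/0.24494] = -5.2706 m/s.
|v| = 5.2706 m/s = 5270.6 mm/s.

5270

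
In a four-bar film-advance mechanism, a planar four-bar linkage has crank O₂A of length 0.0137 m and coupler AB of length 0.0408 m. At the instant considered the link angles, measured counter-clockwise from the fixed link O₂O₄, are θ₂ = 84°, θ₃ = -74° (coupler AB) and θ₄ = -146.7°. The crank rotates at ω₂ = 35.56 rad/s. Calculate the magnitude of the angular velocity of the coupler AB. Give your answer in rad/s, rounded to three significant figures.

9.68

ω₂ = 35.56 rad/s
Differentiating the loop-closure r₂e^{iθ₂}+r₃e^{iθ₃}=r₁+r₄e^{iθ₄} gives r₂ω₂e^{iθ₂}+r₃ω₃e^{iθ₃}=r₄ω₄e^{iθ₄}.
Eliminating the other unknown: ω₃ = r₂ω₂ sin(θ₄−θ₂) / [r₃ sin(θ₃−θ₄)].
Numerator sine = +0.77384; denominator sine = +0.95476.
Result = 0.0137·35.56·(+0.77384) / (0.0408·(+0.95476)) = +9.6778 rad/s; magnitude 9.6778 rad/s.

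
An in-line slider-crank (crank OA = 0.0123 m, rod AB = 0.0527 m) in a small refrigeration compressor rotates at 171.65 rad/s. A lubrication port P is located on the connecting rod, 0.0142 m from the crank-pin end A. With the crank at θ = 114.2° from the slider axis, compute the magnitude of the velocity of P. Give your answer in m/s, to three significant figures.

1.98

ω = 171.7 rad/s.  Crank-pin speed |V_A| = rω = 2.1113 m/s, perpendicular to OA.
Rod angle: sinφ = −(r/L) sinθ ⇒ φ = -12.292°; ω_rod = −rω cosθ/√(L²−r²sin²θ) = +16.808 rad/s.
V_P = V_A + ω_rod × AP, with AP = 0.0142 m along the rod.
Components: V_Px = −rω sinθ − a·ω_rod·sinφ = -1.8749 m/s;  V_Py = rω cosθ + a·ω_rod·cosφ = -0.63227 m/s.
|V_P| = √(V_Px² + V_Py²) = 1.9787 m/s.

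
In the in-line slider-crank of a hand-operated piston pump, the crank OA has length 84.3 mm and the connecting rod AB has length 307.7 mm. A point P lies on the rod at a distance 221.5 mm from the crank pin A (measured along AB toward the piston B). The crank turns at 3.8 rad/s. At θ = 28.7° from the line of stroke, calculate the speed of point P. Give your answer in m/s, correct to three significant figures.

0.197

ω = 3.8 rad/s.  Crank-pin speed |V_A| = rω = 0.32034 m/s, perpendicular to OA.
Rod angle: sinφ = −(r/L) sinθ ⇒ φ = -7.560°; ω_rod = −rω cosθ/√(L²−r²sin²θ) = -0.92119 rad/s.
V_P = V_A + ω_rod × AP, with AP = 0.2215 m along the rod.
Components: V_Px = −rω sinθ − a·ω_rod·sinφ = -0.18068 m/s;  V_Py = rω cosθ + a·ω_rod·cosφ = +0.078716 m/s.
|V_P| = √(V_Px² + V_Py²) = 0.19708 m/s.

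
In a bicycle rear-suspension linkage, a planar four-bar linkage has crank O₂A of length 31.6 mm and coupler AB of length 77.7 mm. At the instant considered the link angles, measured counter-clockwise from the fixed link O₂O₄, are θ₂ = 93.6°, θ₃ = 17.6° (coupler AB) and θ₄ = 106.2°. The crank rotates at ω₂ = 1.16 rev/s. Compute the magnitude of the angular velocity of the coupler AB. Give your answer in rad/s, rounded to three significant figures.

0.647

ω₂ = 7.288 rad/s (from 1.16 rev/s).
Differentiating the loop-closure r₂e^{iθ₂}+r₃e^{iθ₃}=r₁+r₄e^{iθ₄} gives r₂ω₂e^{iθ₂}+r₃ω₃e^{iθ₃}=r₄ω₄e^{iθ₄}.
Eliminating the other unknown: ω₃ = r₂ω₂ sin(θ₄−θ₂) / [r₃ sin(θ₃−θ₄)].
Numerator sine = +0.21814; denominator sine = -0.99970.
Result = 0.0316·7.288·(+0.21814) / (0.0777·(-0.99970)) = -0.64681 rad/s; magnitude 0.64681 rad/s.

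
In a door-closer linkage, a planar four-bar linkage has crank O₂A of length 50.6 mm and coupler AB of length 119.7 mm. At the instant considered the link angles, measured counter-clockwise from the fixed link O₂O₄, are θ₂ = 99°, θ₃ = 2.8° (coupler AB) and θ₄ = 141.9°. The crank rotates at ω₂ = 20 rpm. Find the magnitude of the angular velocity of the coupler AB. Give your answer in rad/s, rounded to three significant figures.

0.920

ω₂ = 2.094 rad/s (from 20 rpm).
Differentiating the loop-closure r₂e^{iθ₂}+r₃e^{iθ₃}=r₁+r₄e^{iθ₄} gives r₂ω₂e^{iθ₂}+r₃ω₃e^{iθ₃}=r₄ω₄e^{iθ₄}.
Eliminating the other unknown: ω₃ = r₂ω₂ sin(θ₄−θ₂) / [r₃ sin(θ₃−θ₄)].
Numerator sine = +0.68072; denominator sine = -0.65474.
Result = 0.0506·2.094·(+0.68072) / (0.1197·(-0.65474)) = -0.92048 rad/s; magnitude 0.92048 rad/s.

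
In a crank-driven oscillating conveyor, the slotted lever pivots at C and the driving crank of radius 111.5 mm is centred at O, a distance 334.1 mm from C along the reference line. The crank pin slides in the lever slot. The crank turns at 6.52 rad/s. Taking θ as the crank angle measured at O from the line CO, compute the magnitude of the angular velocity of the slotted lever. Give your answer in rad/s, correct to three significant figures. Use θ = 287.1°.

ω = 6.52 rad/s
Crank pin A relative to C: A = (d + r cosθ, r sinθ); lever angle φ = atan2(r sinθ, d + r cosθ).
Differentiating tanφ: φ̇ = rω(d cosθ + r)/(d² + r² + 2dr cosθ).
d² + r² + 2dr cosθ = |CA|² = 0.145962 m²;  d cosθ + r = +0.20974 m.
|ω_lever| = |0.1115·6.52·+0.20974| / 0.145962 = 1.0446 rad/s.

1.04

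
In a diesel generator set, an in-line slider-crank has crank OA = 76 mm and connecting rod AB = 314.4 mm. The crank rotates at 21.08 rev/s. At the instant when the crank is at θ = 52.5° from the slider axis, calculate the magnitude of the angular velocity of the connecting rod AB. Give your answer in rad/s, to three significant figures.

ω = 132.4 rad/s (converted from 21.08 rev/s).
The rod makes angle φ with the slider axis where L sinφ = r sinθ; differentiating, L cosφ·φ̇ = r ω cosθ.
L cosφ = √(L² − r² sin²θ) = 0.30856 m.
|ω_rod| = r ω |cosθ| / √(L² − r² sin²θ) = 0.076·132.4·0.60876/0.30856 = 19.859 rad/s.

19.9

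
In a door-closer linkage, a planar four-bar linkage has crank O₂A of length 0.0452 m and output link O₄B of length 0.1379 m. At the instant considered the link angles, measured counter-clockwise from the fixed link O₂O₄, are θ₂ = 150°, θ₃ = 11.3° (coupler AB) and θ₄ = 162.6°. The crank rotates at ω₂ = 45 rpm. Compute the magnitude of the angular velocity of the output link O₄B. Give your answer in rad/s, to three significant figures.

ω₂ = 4.712 rad/s (from 45 rpm).
Differentiating the loop-closure r₂e^{iθ₂}+r₃e^{iθ₃}=r₁+r₄e^{iθ₄} gives r₂ω₂e^{iθ₂}+r₃ω₃e^{iθ₃}=r₄ω₄e^{iθ₄}.
Eliminating the other unknown: ω₄ = r₂ω₂ sin(θ₂−θ₃) / [r₄ sin(θ₄−θ₃)].
Numerator sine = +0.66000; denominator sine = +0.48022.
Result = 0.0452·4.712·(+0.66000) / (0.1379·(+0.48022)) = +2.1228 rad/s; magnitude 2.1228 rad/s.

2.12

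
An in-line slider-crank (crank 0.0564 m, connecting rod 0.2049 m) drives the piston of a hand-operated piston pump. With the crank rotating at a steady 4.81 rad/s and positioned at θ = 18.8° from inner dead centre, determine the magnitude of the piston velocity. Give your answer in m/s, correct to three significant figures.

0.110

ω = 4.81 rad/s
For an in-line slider-crank, x = r cosθ + √(L² − r² sin²θ), so v = −rω sinθ·[1 + r cosθ/√(L² − r² sin²θ)].
With r = 0.0564 m, L = 0.2049 m, θ = 18.8°: √(L² − r² sin²θ) = 0.20409 m.
v = −0.0564·4.81·0.32227·[1 + 0.0564·0.94665/0.20409] = -0.1103 m/s.
|v| = 0.1103 m/s.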